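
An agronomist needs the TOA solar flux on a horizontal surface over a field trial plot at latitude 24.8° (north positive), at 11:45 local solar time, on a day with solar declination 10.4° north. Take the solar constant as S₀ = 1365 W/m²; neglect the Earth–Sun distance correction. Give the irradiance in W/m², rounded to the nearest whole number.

Hour angle H = 15° × (11.75 − 12) = -3.75°.
cos θ_z = sin φ sin δ + cos φ cos δ cos H = (0.4195)(0.1805) + (0.9078)(0.9836)(0.9979) = 0.9668.
Top-of-atmosphere irradiance = S₀ cos θ_z = 1365 × 0.9668 = 1319.68 W/m².

1320 W/m²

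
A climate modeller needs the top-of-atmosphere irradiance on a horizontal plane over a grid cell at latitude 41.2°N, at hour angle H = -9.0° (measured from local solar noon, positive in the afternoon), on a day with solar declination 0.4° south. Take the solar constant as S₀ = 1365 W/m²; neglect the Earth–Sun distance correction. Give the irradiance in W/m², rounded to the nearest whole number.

cos θ_z = sin φ sin δ + cos φ cos δ cos H = (0.6587)(-0.0070) + (0.7524)(1.0000)(0.9877) = 0.7385.
Top-of-atmosphere irradiance = S₀ cos θ_z = 1365 × 0.7385 = 1008.05 W/m².

1008 W/m²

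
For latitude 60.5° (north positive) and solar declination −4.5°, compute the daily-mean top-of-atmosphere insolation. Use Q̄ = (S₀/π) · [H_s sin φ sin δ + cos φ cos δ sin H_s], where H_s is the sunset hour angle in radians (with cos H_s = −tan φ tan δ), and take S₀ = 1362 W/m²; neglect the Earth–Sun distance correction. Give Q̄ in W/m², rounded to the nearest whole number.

168 W/m²

The sunset hour angle satisfies cos H_s = −tan φ tan δ = 0.1391, giving H_s = 82.00°. In radians, H_s = 1.4312.
H_s sin φ sin δ = 1.4312 × 0.8704 × -0.0785 = -0.0978.
cos φ cos δ sin H_s = 0.4924 × 0.9969 × 0.9903 = 0.4861.
Q̄ = (1362/π) × (-0.0978 + 0.4861) = 433.54 × 0.3883 = 168.34 W/m².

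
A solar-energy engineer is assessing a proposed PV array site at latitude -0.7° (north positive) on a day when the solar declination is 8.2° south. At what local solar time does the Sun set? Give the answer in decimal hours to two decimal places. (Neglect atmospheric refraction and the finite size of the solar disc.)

The sunset hour angle satisfies cos H_s = −tan φ tan δ = -0.0018, giving H_s = 90.10°.
Sunset is at 12 + H_s/15 = 12 + 6.007 = 18.007 h local solar time.

18.01 h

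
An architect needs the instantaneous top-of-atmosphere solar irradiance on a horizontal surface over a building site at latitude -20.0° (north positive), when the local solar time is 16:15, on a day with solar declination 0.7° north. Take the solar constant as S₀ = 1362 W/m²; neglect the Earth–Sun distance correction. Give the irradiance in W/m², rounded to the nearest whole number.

560 W/m²

Hour angle H = 15° × (16.25 − 12) = 63.75°.
With φ = -20.0°, δ = 0.7°, H = 63.75°: sin φ sin δ = -0.0042, cos φ cos δ cos H = 0.4156, so cos θ_z = 0.4114.
Top-of-atmosphere irradiance = S₀ cos θ_z = 1362 × 0.4114 = 560.33 W/m².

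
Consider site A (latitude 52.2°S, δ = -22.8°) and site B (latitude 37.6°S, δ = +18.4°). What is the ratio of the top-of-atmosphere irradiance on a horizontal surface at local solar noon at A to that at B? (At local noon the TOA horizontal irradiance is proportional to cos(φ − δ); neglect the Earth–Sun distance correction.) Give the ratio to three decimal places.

A: cos θ_z = cos(-52.2° − (-22.8°)) = 0.8712.
B: cos θ_z = cos(-37.6° − (18.4°)) = 0.5592.
Ratio A/B = 0.8712 / 0.5592 = 1.5579.

1.558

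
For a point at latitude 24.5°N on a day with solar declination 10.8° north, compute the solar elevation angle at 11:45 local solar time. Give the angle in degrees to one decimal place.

Hour angle H = 15° × (11.75 − 12) = -3.75°.
With φ = 24.5°, δ = 10.8°, H = -3.75°: sin φ sin δ = 0.0777, cos φ cos δ cos H = 0.8919, so cos θ_z = 0.9696.
θ_z = arccos(0.9696) = 14.16°, so the elevation is 90° − 14.16° = 75.84°.

75.8°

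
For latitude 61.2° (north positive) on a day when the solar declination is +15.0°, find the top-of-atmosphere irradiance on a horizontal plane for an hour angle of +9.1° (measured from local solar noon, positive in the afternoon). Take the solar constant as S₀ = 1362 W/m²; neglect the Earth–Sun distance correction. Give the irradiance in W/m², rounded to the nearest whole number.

935 W/m²

cos θ_z = sin φ sin δ + cos φ cos δ cos H = (0.8763)(0.2588) + (0.4818)(0.9659)(0.9874) = 0.6863.
Top-of-atmosphere irradiance = S₀ cos θ_z = 1362 × 0.6863 = 934.74 W/m².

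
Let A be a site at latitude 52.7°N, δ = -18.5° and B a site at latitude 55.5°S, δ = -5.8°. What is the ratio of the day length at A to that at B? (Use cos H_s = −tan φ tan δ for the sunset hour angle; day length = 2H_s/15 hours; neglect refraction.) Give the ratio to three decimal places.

A: H_s = arccos(−tan 52.7° · tan -18.5°) = 63.95°, so 2H_s/15 = 8.5267 h.
B: H_s = arccos(−tan -55.5° · tan -5.8°) = 98.50°, so 2H_s/15 = 13.1333 h.
Ratio A/B = 8.5267 / 13.1333 = 0.6492.

0.649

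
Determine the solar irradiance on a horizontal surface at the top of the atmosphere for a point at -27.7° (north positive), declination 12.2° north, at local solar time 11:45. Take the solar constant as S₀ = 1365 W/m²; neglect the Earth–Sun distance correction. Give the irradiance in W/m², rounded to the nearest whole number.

Hour angle H = 15° × (11.75 − 12) = -3.75°.
With φ = -27.7°, δ = 12.2°, H = -3.75°: sin φ sin δ = -0.0982, cos φ cos δ cos H = 0.8635, so cos θ_z = 0.7653.
Top-of-atmosphere irradiance = S₀ cos θ_z = 1365 × 0.7653 = 1044.63 W/m².

1045 W/m²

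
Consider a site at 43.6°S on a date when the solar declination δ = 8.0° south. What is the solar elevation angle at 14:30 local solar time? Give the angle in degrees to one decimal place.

41.7°

Hour angle H = 15° × (14.5 − 12) = 37.50°.
cos θ_z = sin(-43.6°) sin(-8.0°) + cos(-43.6°) cos(-8.0°) cos(37.50°) = 0.0960 + 0.5689 = 0.6649.
θ_z = arccos(0.6649) = 48.33°, so the elevation is 90° − 48.33° = 41.67°.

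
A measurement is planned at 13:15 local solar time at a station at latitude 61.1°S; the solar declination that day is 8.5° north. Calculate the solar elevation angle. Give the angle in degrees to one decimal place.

18.9°

Hour angle H = 15° × (13.25 − 12) = 18.75°.
cos θ_z = sin(-61.1°) sin(8.5°) + cos(-61.1°) cos(8.5°) cos(18.75°) = -0.1294 + 0.4526 = 0.3232.
θ_z = arccos(0.3232) = 71.14°, so the elevation is 90° − 71.14° = 18.86°.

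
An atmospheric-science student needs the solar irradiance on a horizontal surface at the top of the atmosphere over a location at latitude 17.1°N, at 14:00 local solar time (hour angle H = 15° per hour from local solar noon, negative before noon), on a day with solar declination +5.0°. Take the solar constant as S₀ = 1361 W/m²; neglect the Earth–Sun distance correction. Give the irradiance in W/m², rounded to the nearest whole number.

Hour angle H = 15° × (14 − 12) = 30.00°.
With φ = 17.1°, δ = 5.0°, H = 30.00°: sin φ sin δ = 0.0256, cos φ cos δ cos H = 0.8246, so cos θ_z = 0.8502.
Top-of-atmosphere irradiance = S₀ cos θ_z = 1361 × 0.8502 = 1157.12 W/m².

1157 W/m²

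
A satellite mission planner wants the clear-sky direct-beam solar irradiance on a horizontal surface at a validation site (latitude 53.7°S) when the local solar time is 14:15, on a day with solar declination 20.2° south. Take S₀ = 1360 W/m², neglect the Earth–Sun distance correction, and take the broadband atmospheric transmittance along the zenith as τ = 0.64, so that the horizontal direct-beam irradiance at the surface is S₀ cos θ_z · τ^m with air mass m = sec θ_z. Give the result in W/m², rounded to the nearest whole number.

551 W/m²

Hour angle H = 15° × (14.25 − 12) = 33.75°.
With φ = -53.7°, δ = -20.2°, H = 33.75°: sin φ sin δ = 0.2783, cos φ cos δ cos H = 0.4620, so cos θ_z = 0.7403.
Air mass m = 1/cos θ_z = 1/0.7403 = 1.351; τ^m = 0.64^1.351 = 0.5472.
Surface direct beam = 1360 × 0.7403 × 0.5472 = 550.93 W/m².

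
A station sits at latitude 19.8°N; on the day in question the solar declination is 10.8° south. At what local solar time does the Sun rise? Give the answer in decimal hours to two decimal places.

The sunset hour angle satisfies cos H_s = −tan φ tan δ = 0.0687, giving H_s = 86.06°.
Sunrise is at 12 − H_s/15 = 12 − 5.737 = 6.263 h local solar time.

6.26 h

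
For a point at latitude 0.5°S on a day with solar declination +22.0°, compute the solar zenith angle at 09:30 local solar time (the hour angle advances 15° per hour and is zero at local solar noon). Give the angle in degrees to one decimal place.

42.9°

Hour angle H = 15° × (9.5 − 12) = -37.50°.
cos θ_z = sin φ sin δ + cos φ cos δ cos H = (-0.0087)(0.3746) + (1.0000)(0.9272)(0.7934) = 0.7324.
θ_z = arccos(0.7324) = 42.91°.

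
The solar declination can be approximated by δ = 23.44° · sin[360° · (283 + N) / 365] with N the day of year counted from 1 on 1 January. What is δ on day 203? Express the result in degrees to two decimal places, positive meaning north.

360 × (283 + 203) / 365 = 479.342°; sin(479.342°) = 0.8717.
δ = 23.44 × 0.8717 = 20.433° ≈ +20.43°.

+20.43°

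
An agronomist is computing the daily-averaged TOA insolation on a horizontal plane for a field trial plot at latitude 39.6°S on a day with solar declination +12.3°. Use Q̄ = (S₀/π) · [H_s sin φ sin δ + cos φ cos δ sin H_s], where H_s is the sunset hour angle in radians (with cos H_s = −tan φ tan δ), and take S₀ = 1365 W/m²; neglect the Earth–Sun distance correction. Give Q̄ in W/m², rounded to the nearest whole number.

240 W/m²

The sunset hour angle satisfies cos H_s = −tan φ tan δ = 0.1804, giving H_s = 79.61°. In radians, H_s = 1.3895.
H_s sin φ sin δ = 1.3895 × -0.6374 × 0.2130 = -0.1886.
cos φ cos δ sin H_s = 0.7705 × 0.9770 × 0.9836 = 0.7404.
Q̄ = (1365/π) × (-0.1886 + 0.7404) = 434.49 × 0.5518 = 239.75 W/m².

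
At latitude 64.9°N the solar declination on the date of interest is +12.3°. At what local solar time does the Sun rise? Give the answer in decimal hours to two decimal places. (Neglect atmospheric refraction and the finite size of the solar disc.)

−tan φ tan δ = −(2.1348)(0.2180) = -0.4654; H_s = arccos(-0.4654) = 117.74°.
Sunrise is at 12 − H_s/15 = 12 − 7.849 = 4.151 h local solar time.

4.15 h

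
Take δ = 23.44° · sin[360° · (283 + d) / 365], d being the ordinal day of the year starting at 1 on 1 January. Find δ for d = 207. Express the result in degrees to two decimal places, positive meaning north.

+19.59°

360 × (283 + 207) / 365 = 483.288°; sin(483.288°) = 0.8359.
δ = 23.44 × 0.8359 = 19.593° ≈ +19.59°.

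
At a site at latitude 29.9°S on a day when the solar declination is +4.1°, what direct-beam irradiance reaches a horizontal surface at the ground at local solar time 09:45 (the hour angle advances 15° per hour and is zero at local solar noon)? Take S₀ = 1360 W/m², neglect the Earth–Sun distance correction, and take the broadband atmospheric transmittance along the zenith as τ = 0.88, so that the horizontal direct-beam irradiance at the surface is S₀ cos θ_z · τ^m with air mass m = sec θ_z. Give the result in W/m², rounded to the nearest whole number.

Hour angle H = 15° × (9.75 − 12) = -33.75°.
With φ = -29.9°, δ = 4.1°, H = -33.75°: sin φ sin δ = -0.0356, cos φ cos δ cos H = 0.7190, so cos θ_z = 0.6834.
Air mass m = 1/cos θ_z = 1/0.6834 = 1.463; τ^m = 0.88^1.463 = 0.8294.
Surface direct beam = 1360 × 0.6834 × 0.8294 = 770.86 W/m².

771 W/m²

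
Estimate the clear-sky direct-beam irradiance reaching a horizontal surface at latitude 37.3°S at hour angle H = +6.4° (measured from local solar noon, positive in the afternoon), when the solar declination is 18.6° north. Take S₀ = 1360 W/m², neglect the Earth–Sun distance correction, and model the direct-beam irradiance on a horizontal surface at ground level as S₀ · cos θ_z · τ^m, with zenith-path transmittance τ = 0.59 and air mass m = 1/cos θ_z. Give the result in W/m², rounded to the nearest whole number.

293 W/m²

cos θ_z = sin φ sin δ + cos φ cos δ cos H = (-0.6060)(0.3190) + (0.7955)(0.9478)(0.9938) = 0.5560.
Air mass m = 1/cos θ_z = 1/0.5560 = 1.799; τ^m = 0.59^1.799 = 0.3870.
Surface direct beam = 1360 × 0.5560 × 0.3870 = 292.63 W/m².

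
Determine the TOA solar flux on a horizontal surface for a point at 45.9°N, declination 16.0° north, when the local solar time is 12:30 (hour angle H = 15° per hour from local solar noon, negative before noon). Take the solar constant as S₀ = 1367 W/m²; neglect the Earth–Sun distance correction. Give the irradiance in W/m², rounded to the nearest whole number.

Hour angle H = 15° × (12.5 − 12) = 7.50°.
With φ = 45.9°, δ = 16.0°, H = 7.50°: sin φ sin δ = 0.1979, cos φ cos δ cos H = 0.6632, so cos θ_z = 0.8611.
Top-of-atmosphere irradiance = S₀ cos θ_z = 1367 × 0.8611 = 1177.12 W/m².

1177 W/m²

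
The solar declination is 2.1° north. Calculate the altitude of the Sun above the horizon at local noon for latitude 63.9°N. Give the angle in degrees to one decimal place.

28.2°

At local solar noon the hour angle is zero, so the elevation is 90° − |φ − δ| = 90° − |63.9° − (2.1°)| = 90° − 61.8° = 28.2°.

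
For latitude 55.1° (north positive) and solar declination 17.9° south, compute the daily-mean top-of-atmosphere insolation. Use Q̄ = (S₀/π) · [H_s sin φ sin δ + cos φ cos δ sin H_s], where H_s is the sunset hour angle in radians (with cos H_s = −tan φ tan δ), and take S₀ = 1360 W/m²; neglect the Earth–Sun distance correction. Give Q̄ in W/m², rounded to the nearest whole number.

The sunset hour angle satisfies cos H_s = −tan φ tan δ = 0.4630, giving H_s = 62.42°. In radians, H_s = 1.0894.
H_s sin φ sin δ = 1.0894 × 0.8202 × -0.3074 = -0.2747.
cos φ cos δ sin H_s = 0.5721 × 0.9516 × 0.8863 = 0.4825.
Q̄ = (1360/π) × (-0.2747 + 0.4825) = 432.90 × 0.2078 = 89.96 W/m².

90 W/m²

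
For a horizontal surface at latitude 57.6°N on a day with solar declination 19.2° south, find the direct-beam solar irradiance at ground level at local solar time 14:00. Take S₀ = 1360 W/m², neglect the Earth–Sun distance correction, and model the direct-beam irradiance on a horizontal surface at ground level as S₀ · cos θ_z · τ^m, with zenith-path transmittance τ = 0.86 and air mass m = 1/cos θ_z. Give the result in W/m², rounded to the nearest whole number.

Hour angle H = 15° × (14 − 12) = 30.00°.
With φ = 57.6°, δ = -19.2°, H = 30.00°: sin φ sin δ = -0.2777, cos φ cos δ cos H = 0.4382, so cos θ_z = 0.1605.
Air mass m = 1/cos θ_z = 1/0.1605 = 6.231; τ^m = 0.86^6.231 = 0.3907.
Surface direct beam = 1360 × 0.1605 × 0.3907 = 85.28 W/m².

85 W/m²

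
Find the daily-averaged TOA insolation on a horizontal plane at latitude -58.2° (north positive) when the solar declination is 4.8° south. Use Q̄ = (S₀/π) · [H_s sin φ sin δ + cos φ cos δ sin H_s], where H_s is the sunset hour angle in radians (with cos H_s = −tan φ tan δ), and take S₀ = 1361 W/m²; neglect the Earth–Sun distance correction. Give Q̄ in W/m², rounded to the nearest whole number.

−tan φ tan δ = −(-1.6128)(-0.0840) = -0.1355; H_s = arccos(-0.1355) = 97.79°. In radians, H_s = 1.7068.
H_s sin φ sin δ = 1.7068 × -0.8499 × -0.0837 = 0.1214.
cos φ cos δ sin H_s = 0.5270 × 0.9965 × 0.9908 = 0.5203.
Q̄ = (1361/π) × (0.1214 + 0.5203) = 433.22 × 0.6417 = 278.00 W/m².

278 W/m²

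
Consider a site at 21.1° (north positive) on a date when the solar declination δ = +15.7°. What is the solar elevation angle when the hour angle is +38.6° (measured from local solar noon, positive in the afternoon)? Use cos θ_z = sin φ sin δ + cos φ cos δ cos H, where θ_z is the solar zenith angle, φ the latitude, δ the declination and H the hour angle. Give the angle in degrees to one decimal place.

cos θ_z = sin(21.1°) sin(15.7°) + cos(21.1°) cos(15.7°) cos(38.60°) = 0.0974 + 0.7019 = 0.7993.
θ_z = arccos(0.7993) = 36.94°, so the elevation is 90° − 36.94° = 53.06°.

53.1°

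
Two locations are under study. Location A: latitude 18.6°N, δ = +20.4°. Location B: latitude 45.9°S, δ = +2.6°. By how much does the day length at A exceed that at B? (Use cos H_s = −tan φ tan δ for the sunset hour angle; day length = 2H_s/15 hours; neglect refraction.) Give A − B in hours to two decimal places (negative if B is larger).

+1.32 h

A: H_s = arccos(−tan 18.6° · tan 20.4°) = 97.19°, so 2H_s/15 = 12.9587 h.
B: H_s = arccos(−tan -45.9° · tan 2.6°) = 87.31°, so 2H_s/15 = 11.6413 h.
A − B = 12.9587 − 11.6413 = 1.3174 h.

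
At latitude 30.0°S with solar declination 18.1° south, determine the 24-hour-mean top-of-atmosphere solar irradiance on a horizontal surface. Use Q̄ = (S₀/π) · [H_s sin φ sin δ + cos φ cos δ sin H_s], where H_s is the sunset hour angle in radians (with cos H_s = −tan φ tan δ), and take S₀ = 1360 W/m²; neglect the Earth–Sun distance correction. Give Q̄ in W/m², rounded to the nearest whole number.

−tan φ tan δ = −(-0.5774)(-0.3269) = -0.1888; H_s = arccos(-0.1888) = 100.88°. In radians, H_s = 1.7607.
H_s sin φ sin δ = 1.7607 × -0.5000 × -0.3107 = 0.2735.
cos φ cos δ sin H_s = 0.8660 × 0.9505 × 0.9820 = 0.8083.
Q̄ = (1360/π) × (0.2735 + 0.8083) = 432.90 × 1.0818 = 468.31 W/m².

468 W/m²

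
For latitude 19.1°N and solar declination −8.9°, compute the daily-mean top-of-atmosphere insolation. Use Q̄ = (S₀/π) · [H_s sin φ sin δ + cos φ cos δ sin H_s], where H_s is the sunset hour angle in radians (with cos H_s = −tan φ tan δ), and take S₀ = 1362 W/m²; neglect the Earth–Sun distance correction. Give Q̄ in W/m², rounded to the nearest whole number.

−tan φ tan δ = −(0.3463)(-0.1566) = 0.0542; H_s = arccos(0.0542) = 86.89°. In radians, H_s = 1.5165.
H_s sin φ sin δ = 1.5165 × 0.3272 × -0.1547 = -0.0768.
cos φ cos δ sin H_s = 0.9449 × 0.9880 × 0.9985 = 0.9322.
Q̄ = (1362/π) × (-0.0768 + 0.9322) = 433.54 × 0.8554 = 370.85 W/m².

371 W/m²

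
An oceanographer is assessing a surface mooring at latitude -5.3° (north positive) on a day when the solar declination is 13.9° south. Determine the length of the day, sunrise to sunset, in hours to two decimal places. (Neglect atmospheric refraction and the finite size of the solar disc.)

12.18 hours

−tan φ tan δ = −(-0.0928)(-0.2475) = -0.0230; H_s = arccos(-0.0230) = 91.32°.
Day length = 2 H_s / 15° h⁻¹ = 182.64° / 15 = 12.176 h.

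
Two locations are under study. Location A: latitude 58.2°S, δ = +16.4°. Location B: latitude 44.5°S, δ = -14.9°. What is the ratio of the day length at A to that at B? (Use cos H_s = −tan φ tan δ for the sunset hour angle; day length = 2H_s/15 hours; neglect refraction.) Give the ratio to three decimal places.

A: H_s = arccos(−tan -58.2° · tan 16.4°) = 61.66°, so 2H_s/15 = 8.2213 h.
B: H_s = arccos(−tan -44.5° · tan -14.9°) = 105.16°, so 2H_s/15 = 14.0213 h.
Ratio A/B = 8.2213 / 14.0213 = 0.5863.

0.586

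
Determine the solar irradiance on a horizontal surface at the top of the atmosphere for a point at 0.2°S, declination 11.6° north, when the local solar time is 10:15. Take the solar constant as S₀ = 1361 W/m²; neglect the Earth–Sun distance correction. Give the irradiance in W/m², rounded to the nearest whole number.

1195 W/m²

Hour angle H = 15° × (10.25 − 12) = -26.25°.
cos θ_z = sin(-0.2°) sin(11.6°) + cos(-0.2°) cos(11.6°) cos(-26.25°) = -0.0007 + 0.8785 = 0.8778.
Top-of-atmosphere irradiance = S₀ cos θ_z = 1361 × 0.8778 = 1194.69 W/m².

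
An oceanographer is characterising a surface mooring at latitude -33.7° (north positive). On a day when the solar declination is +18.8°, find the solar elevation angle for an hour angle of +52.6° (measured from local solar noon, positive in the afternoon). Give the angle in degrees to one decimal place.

17.4°

cos θ_z = sin(-33.7°) sin(18.8°) + cos(-33.7°) cos(18.8°) cos(52.60°) = -0.1788 + 0.4784 = 0.2996.
θ_z = arccos(0.2996) = 72.57°, so the elevation is 90° − 72.57° = 17.43°.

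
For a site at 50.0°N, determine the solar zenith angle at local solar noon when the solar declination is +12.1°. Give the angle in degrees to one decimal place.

At local solar noon the hour angle is zero, so the zenith angle is |φ − δ| = |50.0° − (12.1°)| = 37.9°.

37.9°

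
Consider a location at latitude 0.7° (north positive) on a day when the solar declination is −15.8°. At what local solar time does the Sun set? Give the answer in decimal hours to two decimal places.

The sunset hour angle satisfies cos H_s = −tan φ tan δ = 0.0035, giving H_s = 89.80°.
Sunset is at 12 + H_s/15 = 12 + 5.987 = 17.987 h local solar time.

17.99 h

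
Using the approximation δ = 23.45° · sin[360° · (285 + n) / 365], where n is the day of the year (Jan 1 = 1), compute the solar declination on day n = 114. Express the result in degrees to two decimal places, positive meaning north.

360 × (285 + 114) / 365 = 393.534°; sin(393.534°) = 0.5524.
δ = 23.45 × 0.5524 = 12.954° ≈ +12.95°.

+12.95°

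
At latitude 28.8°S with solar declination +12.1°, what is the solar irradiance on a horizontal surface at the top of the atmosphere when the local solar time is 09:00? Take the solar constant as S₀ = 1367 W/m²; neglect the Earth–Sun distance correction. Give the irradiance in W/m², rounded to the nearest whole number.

Hour angle H = 15° × (9 − 12) = -45.00°.
cos θ_z = sin(-28.8°) sin(12.1°) + cos(-28.8°) cos(12.1°) cos(-45.00°) = -0.1010 + 0.6059 = 0.5049.
Top-of-atmosphere irradiance = S₀ cos θ_z = 1367 × 0.5049 = 690.20 W/m².

690 W/m²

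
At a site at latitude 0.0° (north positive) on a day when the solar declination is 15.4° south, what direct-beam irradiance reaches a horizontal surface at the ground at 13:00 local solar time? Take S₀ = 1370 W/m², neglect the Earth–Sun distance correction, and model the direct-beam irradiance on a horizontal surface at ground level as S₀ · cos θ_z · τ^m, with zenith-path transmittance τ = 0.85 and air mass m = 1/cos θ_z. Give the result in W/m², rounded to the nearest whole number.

Hour angle H = 15° × (13 − 12) = 15.00°.
cos θ_z = sin(0.0°) sin(-15.4°) + cos(0.0°) cos(-15.4°) cos(15.00°) = 0.0000 + 0.9312 = 0.9312.
Air mass m = 1/cos θ_z = 1/0.9312 = 1.074; τ^m = 0.85^1.074 = 0.8398.
Surface direct beam = 1370 × 0.9312 × 0.8398 = 1071.37 W/m².

1071 W/m²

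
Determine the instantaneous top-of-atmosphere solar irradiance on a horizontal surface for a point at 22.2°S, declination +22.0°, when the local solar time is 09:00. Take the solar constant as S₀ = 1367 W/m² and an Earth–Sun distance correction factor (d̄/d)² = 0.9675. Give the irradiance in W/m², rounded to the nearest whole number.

Hour angle H = 15° × (9 − 12) = -45.00°.
With φ = -22.2°, δ = 22.0°, H = -45.00°: sin φ sin δ = -0.1415, cos φ cos δ cos H = 0.6070, so cos θ_z = 0.4655.
Top-of-atmosphere irradiance = S₀ (d̄/d)² cos θ_z = 1367 × 0.9675 × 0.4655 = 615.66 W/m².

616 W/m²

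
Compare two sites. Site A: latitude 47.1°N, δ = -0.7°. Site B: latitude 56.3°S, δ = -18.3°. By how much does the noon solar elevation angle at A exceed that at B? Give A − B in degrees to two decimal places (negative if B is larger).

-9.80°

A: 90° − |47.1 − (-0.7)| = 42.20°.
B: 90° − |-56.3 − (-18.3)| = 52.00°.
A − B = 42.20 − 52.00 = -9.80°.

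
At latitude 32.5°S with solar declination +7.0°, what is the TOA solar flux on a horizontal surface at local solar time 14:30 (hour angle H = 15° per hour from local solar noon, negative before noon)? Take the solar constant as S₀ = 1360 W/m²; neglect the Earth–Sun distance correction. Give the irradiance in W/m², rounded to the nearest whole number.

814 W/m²

Hour angle H = 15° × (14.5 − 12) = 37.50°.
cos θ_z = sin φ sin δ + cos φ cos δ cos H = (-0.5373)(0.1219) + (0.8434)(0.9925)(0.7934) = 0.5986.
Top-of-atmosphere irradiance = S₀ cos θ_z = 1360 × 0.5986 = 814.10 W/m².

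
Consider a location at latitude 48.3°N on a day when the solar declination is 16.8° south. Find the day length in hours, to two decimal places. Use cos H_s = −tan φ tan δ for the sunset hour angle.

−tan φ tan δ = −(1.1224)(-0.3019) = 0.3389; H_s = arccos(0.3389) = 70.19°.
Day length = 2 H_s / 15° h⁻¹ = 140.38° / 15 = 9.359 h.

9.36 hours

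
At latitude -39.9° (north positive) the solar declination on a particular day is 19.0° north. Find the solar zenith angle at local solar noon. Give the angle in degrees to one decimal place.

At local solar noon the hour angle is zero, so the zenith angle is |φ − δ| = |-39.9° − (19.0°)| = 58.9°.

58.9°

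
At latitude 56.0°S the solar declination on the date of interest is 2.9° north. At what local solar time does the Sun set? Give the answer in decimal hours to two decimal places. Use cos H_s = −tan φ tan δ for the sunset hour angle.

17.71 h

cos H_s = −tan(-56.0°) · tan(2.9°) = 0.0751, so H_s = arccos(0.0751) = 85.69°.
Sunset is at 12 + H_s/15 = 12 + 5.713 = 17.713 h local solar time.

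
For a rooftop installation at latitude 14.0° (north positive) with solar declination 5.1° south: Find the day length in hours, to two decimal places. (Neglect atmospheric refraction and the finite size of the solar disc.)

cos H_s = −tan(14.0°) · tan(-5.1°) = 0.0223, so H_s = arccos(0.0223) = 88.72°.
Day length = 2 H_s / 15° h⁻¹ = 177.44° / 15 = 11.829 h.

11.83 hours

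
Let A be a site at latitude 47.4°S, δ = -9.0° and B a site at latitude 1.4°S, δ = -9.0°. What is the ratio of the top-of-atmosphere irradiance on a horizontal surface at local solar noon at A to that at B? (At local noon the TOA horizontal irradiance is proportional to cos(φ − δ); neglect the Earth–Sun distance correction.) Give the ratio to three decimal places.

A: cos θ_z = cos(-47.4° − (-9.0°)) = 0.7837.
B: cos θ_z = cos(-1.4° − (-9.0°)) = 0.9912.
Ratio A/B = 0.7837 / 0.9912 = 0.7907.

0.791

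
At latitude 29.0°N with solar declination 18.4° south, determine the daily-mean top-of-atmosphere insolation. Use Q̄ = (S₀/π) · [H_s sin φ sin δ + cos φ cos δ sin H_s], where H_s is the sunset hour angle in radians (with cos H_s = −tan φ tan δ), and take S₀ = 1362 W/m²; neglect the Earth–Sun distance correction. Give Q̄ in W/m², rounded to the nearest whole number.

The sunset hour angle satisfies cos H_s = −tan φ tan δ = 0.1844, giving H_s = 79.37°. In radians, H_s = 1.3853.
H_s sin φ sin δ = 1.3853 × 0.4848 × -0.3156 = -0.2120.
cos φ cos δ sin H_s = 0.8746 × 0.9489 × 0.9828 = 0.8156.
Q̄ = (1362/π) × (-0.2120 + 0.8156) = 433.54 × 0.6036 = 261.68 W/m².

262 W/m²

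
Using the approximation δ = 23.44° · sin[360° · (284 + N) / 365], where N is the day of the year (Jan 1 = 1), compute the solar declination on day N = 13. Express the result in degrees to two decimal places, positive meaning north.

-21.59°

360 × (284 + 13) / 365 = 292.932°; sin(292.932°) = -0.9210.
δ = 23.44 × -0.9210 = -21.588° ≈ -21.59°.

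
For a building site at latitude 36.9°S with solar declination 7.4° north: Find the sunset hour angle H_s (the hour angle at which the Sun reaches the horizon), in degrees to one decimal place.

84.4°

The sunset hour angle satisfies cos H_s = −tan φ tan δ = 0.0975, giving H_s = 84.40°.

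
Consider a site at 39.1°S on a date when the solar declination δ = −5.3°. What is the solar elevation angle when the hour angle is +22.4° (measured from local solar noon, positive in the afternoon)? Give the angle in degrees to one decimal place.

50.6°

With φ = -39.1°, δ = -5.3°, H = 22.40°: sin φ sin δ = 0.0583, cos φ cos δ cos H = 0.7144, so cos θ_z = 0.7727.
θ_z = arccos(0.7727) = 39.40°, so the elevation is 90° − 39.40° = 50.60°.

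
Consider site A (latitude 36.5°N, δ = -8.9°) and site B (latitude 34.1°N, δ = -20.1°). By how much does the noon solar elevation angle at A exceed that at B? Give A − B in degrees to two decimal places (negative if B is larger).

+8.80°

A: 90° − |36.5 − (-8.9)| = 44.60°.
B: 90° − |34.1 − (-20.1)| = 35.80°.
A − B = 44.60 − 35.80 = 8.80°.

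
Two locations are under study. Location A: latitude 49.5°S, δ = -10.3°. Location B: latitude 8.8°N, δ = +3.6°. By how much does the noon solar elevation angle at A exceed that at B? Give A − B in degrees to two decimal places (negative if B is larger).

A: 90° − |-49.5 − (-10.3)| = 50.80°.
B: 90° − |8.8 − (3.6)| = 84.80°.
A − B = 50.80 − 84.80 = -34.00°.

-34.00°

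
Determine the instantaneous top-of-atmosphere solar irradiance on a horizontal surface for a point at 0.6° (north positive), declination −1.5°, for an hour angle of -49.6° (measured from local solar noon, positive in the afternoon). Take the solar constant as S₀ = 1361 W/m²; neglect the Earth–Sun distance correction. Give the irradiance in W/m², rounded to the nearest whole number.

cos θ_z = sin(0.6°) sin(-1.5°) + cos(0.6°) cos(-1.5°) cos(-49.60°) = -0.0003 + 0.6479 = 0.6476.
Top-of-atmosphere irradiance = S₀ cos θ_z = 1361 × 0.6476 = 881.38 W/m².

881 W/m²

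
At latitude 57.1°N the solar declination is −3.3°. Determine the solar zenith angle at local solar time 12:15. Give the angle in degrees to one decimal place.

60.5°

Hour angle H = 15° × (12.25 − 12) = 3.75°.
cos θ_z = sin(57.1°) sin(-3.3°) + cos(57.1°) cos(-3.3°) cos(3.75°) = -0.0483 + 0.5411 = 0.4928.
θ_z = arccos(0.4928) = 60.48°.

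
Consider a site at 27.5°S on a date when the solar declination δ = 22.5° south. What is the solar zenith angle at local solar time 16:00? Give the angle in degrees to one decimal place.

54.1°

Hour angle H = 15° × (16 − 12) = 60.00°.
cos θ_z = sin φ sin δ + cos φ cos δ cos H = (-0.4617)(-0.3827) + (0.8870)(0.9239)(0.5000) = 0.5864.
θ_z = arccos(0.5864) = 54.10°.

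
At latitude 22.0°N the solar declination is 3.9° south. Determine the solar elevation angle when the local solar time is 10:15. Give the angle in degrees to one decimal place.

Hour angle H = 15° × (10.25 − 12) = -26.25°.
cos θ_z = sin(22.0°) sin(-3.9°) + cos(22.0°) cos(-3.9°) cos(-26.25°) = -0.0255 + 0.8296 = 0.8041.
θ_z = arccos(0.8041) = 36.48°, so the elevation is 90° − 36.48° = 53.52°.

53.5°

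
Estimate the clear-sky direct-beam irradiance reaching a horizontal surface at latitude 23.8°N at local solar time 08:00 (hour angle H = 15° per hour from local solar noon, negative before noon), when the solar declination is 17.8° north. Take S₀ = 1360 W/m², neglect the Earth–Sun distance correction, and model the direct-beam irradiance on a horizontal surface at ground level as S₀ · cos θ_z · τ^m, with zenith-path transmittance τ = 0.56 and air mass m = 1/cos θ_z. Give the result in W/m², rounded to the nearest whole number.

Hour angle H = 15° × (8 − 12) = -60.00°.
cos θ_z = sin(23.8°) sin(17.8°) + cos(23.8°) cos(17.8°) cos(-60.00°) = 0.1234 + 0.4356 = 0.5590.
Air mass m = 1/cos θ_z = 1/0.5590 = 1.789; τ^m = 0.56^1.789 = 0.3544.
Surface direct beam = 1360 × 0.5590 × 0.3544 = 269.43 W/m².

269 W/m²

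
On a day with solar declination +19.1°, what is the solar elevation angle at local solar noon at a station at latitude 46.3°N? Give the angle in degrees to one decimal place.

At local solar noon the hour angle is zero, so the elevation is 90° − |φ − δ| = 90° − |46.3° − (19.1°)| = 90° − 27.2° = 62.8°.

62.8°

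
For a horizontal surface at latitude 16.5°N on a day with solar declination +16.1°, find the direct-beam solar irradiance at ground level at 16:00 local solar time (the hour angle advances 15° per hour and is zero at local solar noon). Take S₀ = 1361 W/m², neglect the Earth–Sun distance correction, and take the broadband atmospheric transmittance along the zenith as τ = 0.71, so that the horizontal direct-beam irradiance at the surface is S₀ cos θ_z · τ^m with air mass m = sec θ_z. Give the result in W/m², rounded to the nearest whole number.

Hour angle H = 15° × (16 − 12) = 60.00°.
cos θ_z = sin(16.5°) sin(16.1°) + cos(16.5°) cos(16.1°) cos(60.00°) = 0.0788 + 0.4606 = 0.5394.
Air mass m = 1/cos θ_z = 1/0.5394 = 1.854; τ^m = 0.71^1.854 = 0.5299.
Surface direct beam = 1361 × 0.5394 × 0.5299 = 389.01 W/m².

389 W/m²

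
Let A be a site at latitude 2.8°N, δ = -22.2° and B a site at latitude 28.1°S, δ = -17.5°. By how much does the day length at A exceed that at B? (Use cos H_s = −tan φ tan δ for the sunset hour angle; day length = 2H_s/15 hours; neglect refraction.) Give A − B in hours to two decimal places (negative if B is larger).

A: H_s = arccos(−tan 2.8° · tan -22.2°) = 88.86°, so 2H_s/15 = 11.8480 h.
B: H_s = arccos(−tan -28.1° · tan -17.5°) = 99.69°, so 2H_s/15 = 13.2920 h.
A − B = 11.8480 − 13.2920 = -1.4440 h.

-1.44 h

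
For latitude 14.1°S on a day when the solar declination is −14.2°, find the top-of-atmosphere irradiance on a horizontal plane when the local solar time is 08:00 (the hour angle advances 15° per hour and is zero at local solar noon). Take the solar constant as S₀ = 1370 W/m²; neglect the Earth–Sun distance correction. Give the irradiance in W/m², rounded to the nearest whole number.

726 W/m²

Hour angle H = 15° × (8 − 12) = -60.00°.
cos θ_z = sin φ sin δ + cos φ cos δ cos H = (-0.2436)(-0.2453) + (0.9699)(0.9694)(0.5000) = 0.5299.
Top-of-atmosphere irradiance = S₀ cos θ_z = 1370 × 0.5299 = 725.96 W/m².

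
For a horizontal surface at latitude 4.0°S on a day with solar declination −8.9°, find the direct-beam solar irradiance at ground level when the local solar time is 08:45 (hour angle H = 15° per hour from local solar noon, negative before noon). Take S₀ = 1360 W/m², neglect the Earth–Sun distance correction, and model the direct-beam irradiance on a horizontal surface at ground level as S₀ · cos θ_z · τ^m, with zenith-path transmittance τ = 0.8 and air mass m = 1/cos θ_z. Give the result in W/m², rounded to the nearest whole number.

Hour angle H = 15° × (8.75 − 12) = -48.75°.
With φ = -4.0°, δ = -8.9°, H = -48.75°: sin φ sin δ = 0.0108, cos φ cos δ cos H = 0.6498, so cos θ_z = 0.6606.
Air mass m = 1/cos θ_z = 1/0.6606 = 1.514; τ^m = 0.8^1.514 = 0.7133.
Surface direct beam = 1360 × 0.6606 × 0.7133 = 640.84 W/m².

641 W/m²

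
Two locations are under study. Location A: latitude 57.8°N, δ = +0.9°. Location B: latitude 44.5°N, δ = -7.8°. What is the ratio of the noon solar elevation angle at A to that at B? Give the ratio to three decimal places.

A: 90° − |57.8 − (0.9)| = 33.10°.
B: 90° − |44.5 − (-7.8)| = 37.70°.
Ratio A/B = 33.1000 / 37.7000 = 0.8780.

0.878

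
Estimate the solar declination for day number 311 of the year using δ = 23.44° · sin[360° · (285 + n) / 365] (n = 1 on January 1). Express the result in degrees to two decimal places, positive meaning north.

-17.37°

360 × (285 + 311) / 365 = 587.836°; sin(587.836°) = -0.7412.
δ = 23.44 × -0.7412 = -17.374° ≈ -17.37°.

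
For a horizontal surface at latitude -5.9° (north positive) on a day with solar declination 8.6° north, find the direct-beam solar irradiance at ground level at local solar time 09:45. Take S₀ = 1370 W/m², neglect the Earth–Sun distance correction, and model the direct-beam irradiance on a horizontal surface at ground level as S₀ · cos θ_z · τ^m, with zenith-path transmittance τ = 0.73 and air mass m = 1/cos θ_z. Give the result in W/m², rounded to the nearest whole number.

743 W/m²

Hour angle H = 15° × (9.75 − 12) = -33.75°.
cos θ_z = sin φ sin δ + cos φ cos δ cos H = (-0.1028)(0.1495) + (0.9947)(0.9888)(0.8315) = 0.8025.
Air mass m = 1/cos θ_z = 1/0.8025 = 1.246; τ^m = 0.73^1.246 = 0.6756.
Surface direct beam = 1370 × 0.8025 × 0.6756 = 742.77 W/m².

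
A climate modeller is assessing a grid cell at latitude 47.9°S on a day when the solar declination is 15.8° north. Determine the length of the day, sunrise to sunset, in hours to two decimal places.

9.57 hours

−tan φ tan δ = −(-1.1067)(0.2830) = 0.3132; H_s = arccos(0.3132) = 71.75°.
Day length = 2 H_s / 15° h⁻¹ = 143.50° / 15 = 9.567 h.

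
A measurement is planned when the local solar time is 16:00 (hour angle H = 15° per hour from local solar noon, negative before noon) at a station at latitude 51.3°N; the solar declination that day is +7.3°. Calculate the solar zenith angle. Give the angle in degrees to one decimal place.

65.8°

Hour angle H = 15° × (16 − 12) = 60.00°.
cos θ_z = sin(51.3°) sin(7.3°) + cos(51.3°) cos(7.3°) cos(60.00°) = 0.0992 + 0.3101 = 0.4093.
θ_z = arccos(0.4093) = 65.84°.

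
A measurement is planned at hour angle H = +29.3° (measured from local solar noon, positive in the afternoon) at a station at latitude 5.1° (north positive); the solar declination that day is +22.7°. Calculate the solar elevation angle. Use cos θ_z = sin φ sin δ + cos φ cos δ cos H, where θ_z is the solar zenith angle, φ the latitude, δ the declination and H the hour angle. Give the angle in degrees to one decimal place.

cos θ_z = sin φ sin δ + cos φ cos δ cos H = (0.0889)(0.3859) + (0.9960)(0.9225)(0.8721) = 0.8356.
θ_z = arccos(0.8356) = 33.32°, so the elevation is 90° − 33.32° = 56.68°.

56.7°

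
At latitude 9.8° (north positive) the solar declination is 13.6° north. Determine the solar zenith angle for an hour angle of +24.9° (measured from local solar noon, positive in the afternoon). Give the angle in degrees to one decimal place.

24.7°

cos θ_z = sin φ sin δ + cos φ cos δ cos H = (0.1702)(0.2351) + (0.9854)(0.9720)(0.9070) = 0.9087.
θ_z = arccos(0.9087) = 24.67°.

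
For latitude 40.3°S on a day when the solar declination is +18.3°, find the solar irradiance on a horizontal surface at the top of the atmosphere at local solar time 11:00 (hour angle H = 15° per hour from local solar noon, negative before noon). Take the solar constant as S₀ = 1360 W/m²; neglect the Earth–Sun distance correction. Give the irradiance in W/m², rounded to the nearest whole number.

675 W/m²

Hour angle H = 15° × (11 − 12) = -15.00°.
cos θ_z = sin φ sin δ + cos φ cos δ cos H = (-0.6468)(0.3140) + (0.7627)(0.9494)(0.9659) = 0.4963.
Top-of-atmosphere irradiance = S₀ cos θ_z = 1360 × 0.4963 = 674.97 W/m².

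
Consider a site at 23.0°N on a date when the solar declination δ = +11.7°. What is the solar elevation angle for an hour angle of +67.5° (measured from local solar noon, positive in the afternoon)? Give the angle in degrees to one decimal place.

25.1°

With φ = 23.0°, δ = 11.7°, H = 67.50°: sin φ sin δ = 0.0792, cos φ cos δ cos H = 0.3449, so cos θ_z = 0.4241.
θ_z = arccos(0.4241) = 64.91°, so the elevation is 90° − 64.91° = 25.09°.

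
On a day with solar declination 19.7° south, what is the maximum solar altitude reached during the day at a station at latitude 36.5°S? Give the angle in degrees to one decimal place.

At local solar noon the hour angle is zero, so the elevation is 90° − |φ − δ| = 90° − |-36.5° − (-19.7°)| = 90° − 16.8° = 73.2°.

73.2°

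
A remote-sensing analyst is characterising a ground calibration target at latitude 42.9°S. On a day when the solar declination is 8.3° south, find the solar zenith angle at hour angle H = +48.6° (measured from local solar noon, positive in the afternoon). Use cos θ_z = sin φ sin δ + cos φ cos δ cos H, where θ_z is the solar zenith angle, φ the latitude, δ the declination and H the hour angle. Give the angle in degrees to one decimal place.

54.7°

With φ = -42.9°, δ = -8.3°, H = 48.60°: sin φ sin δ = 0.0983, cos φ cos δ cos H = 0.4794, so cos θ_z = 0.5777.
θ_z = arccos(0.5777) = 54.71°.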